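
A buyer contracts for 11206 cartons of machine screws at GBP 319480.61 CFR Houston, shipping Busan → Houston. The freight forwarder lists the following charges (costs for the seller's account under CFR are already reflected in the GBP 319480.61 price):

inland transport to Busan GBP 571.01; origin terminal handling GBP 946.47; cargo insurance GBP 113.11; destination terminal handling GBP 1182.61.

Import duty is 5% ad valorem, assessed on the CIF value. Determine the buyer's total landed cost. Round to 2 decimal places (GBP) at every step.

CFR: the seller pays costs through ocean freight to the destination port, but not insurance.
Already in the invoice (seller's account under CFR): inland to port, origin terminal — exclude.
CIF value = CFR price + insurance = 319480.61 + 113.11 = 319593.72
Import duty = 319593.72 × 5% = 15979.69
Buyer bears: insurance 113.11 + destination terminal 1182.61 + duty 15979.69 = 17275.41
Landed cost = invoice 319480.61 + 17275.41 = 336756.02

Total landed cost: GBP 336756.02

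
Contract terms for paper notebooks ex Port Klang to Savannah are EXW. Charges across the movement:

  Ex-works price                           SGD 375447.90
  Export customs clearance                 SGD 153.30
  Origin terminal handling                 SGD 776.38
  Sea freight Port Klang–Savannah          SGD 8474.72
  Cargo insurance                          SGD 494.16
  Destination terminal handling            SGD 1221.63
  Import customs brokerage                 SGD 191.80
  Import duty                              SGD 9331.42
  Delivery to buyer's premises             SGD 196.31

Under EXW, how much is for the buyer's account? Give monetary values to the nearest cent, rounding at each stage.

Buyer's account: SGD 20839.72

EXW: the seller makes goods available at their premises; the buyer bears all onward costs.
Seller's account: goods 375447.90 = 375447.90
Buyer's account: export clearance 153.30 + origin terminal 776.38 + freight 8474.72 + insurance 494.16 + destination terminal 1221.63 + brokerage 191.80 + duty 9331.42 + delivery 196.31 = 20839.72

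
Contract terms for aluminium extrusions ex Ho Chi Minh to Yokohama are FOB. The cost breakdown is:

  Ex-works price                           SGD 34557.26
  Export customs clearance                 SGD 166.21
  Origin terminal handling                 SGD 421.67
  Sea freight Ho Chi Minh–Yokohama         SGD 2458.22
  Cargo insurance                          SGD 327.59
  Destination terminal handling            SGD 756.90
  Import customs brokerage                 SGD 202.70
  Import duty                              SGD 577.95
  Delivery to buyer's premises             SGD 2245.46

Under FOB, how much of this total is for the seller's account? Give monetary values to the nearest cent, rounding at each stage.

FOB: the seller bears costs until goods are on board at the origin port; the buyer bears freight, insurance and all costs thereafter.
Seller's account: goods 34557.26 + export clearance 166.21 + origin terminal 421.67 = 35145.14
Buyer's account: freight 2458.22 + insurance 327.59 + destination terminal 756.90 + brokerage 202.70 + duty 577.95 + delivery 2245.46 = 6568.82

Seller's account: SGD 35145.14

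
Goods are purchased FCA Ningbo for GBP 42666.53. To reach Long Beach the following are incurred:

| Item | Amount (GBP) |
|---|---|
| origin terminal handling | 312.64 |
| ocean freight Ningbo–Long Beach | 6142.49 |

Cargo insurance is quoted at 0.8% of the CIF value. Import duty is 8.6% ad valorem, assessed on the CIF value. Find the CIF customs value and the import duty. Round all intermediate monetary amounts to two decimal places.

CIF value: GBP 49517.80; import duty: GBP 4258.53

Let C be the CIF value. C = FCA price + pre-shipment costs + freight + 0.8% × C
C − 0.8% × C = 42666.53 + 312.64 + 6142.49
0.992 × C = 49121.66
C = 49121.66 / 0.992 = 49517.80
Insurance premium = 0.8% × 49517.80 = 396.14
Import duty = 49517.80 × 8.6% = 4258.53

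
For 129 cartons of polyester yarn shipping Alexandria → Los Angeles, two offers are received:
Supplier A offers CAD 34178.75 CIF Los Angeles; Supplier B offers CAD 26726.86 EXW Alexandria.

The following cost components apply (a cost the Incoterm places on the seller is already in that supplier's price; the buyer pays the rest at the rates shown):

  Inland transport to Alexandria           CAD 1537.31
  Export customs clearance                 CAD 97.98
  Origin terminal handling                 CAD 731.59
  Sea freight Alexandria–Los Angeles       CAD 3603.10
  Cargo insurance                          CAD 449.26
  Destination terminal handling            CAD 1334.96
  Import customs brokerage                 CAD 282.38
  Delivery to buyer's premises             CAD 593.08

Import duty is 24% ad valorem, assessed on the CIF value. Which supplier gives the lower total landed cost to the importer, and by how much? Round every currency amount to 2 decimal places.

Supplier B is cheaper by CAD 1280.49

Supplier A (CIF):
The CIF price already equals the CIF value: 34178.75
Import duty = 34178.75 × 24% = 8202.90
Buyer bears (A): 1334.96 + 282.38 + 593.08 = 2210.42
Landed cost (A) = invoice 34178.75 + 2210.42 + duty 8202.90 = 44592.07
Supplier B (EXW):
CIF value = EXW price + inland to port + export clearance + origin terminal + freight + insurance = 26726.86 + 1537.31 + 97.98 + 731.59 + 3603.10 + 449.26 = 33146.10
Import duty = 33146.10 × 24% = 7955.06
Buyer bears (B): 1537.31 + 97.98 + 731.59 + 3603.10 + 449.26 + 1334.96 + 282.38 + 593.08 = 8629.66
Landed cost (B) = invoice 26726.86 + 8629.66 + duty 7955.06 = 43311.58
Difference = |44592.07 − 43311.58| = 1280.49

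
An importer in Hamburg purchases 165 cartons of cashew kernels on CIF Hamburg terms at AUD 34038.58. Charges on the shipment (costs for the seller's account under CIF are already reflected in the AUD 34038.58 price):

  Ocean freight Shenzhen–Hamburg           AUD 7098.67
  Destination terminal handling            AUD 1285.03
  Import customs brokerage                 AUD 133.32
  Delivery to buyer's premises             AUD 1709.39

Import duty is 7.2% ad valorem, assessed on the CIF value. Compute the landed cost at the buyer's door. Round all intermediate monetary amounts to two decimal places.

CIF: the seller pays costs through ocean freight and marine insurance to the destination port.
Already in the invoice (seller's account under CIF): freight — exclude.
The CIF price already equals the CIF value: 34038.58
Import duty = 34038.58 × 7.2% = 2450.78
Buyer bears: destination terminal 1285.03 + brokerage 133.32 + delivery 1709.39 + duty 2450.78 = 5578.52
Landed cost = invoice 34038.58 + 5578.52 = 39617.10

Total landed cost: AUD 39617.10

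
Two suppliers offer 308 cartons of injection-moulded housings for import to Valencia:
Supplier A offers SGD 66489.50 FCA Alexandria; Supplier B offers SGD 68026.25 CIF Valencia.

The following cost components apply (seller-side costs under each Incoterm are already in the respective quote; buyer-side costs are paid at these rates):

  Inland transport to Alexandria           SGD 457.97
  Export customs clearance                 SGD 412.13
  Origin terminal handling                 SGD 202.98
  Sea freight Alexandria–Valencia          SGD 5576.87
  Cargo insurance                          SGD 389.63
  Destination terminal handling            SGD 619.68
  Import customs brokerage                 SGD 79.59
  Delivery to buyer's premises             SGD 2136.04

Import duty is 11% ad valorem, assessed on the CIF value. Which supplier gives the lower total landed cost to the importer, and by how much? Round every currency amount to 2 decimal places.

Supplier B is cheaper by SGD 5142.33

Supplier A (FCA):
CIF value = FCA price + origin terminal + freight + insurance = 66489.50 + 202.98 + 5576.87 + 389.63 = 72658.98
Import duty = 72658.98 × 11% = 7992.49
Buyer bears (A): 202.98 + 5576.87 + 389.63 + 619.68 + 79.59 + 2136.04 = 9004.79
Landed cost (A) = invoice 66489.50 + 9004.79 + duty 7992.49 = 83486.78
Supplier B (CIF):
The CIF price already equals the CIF value: 68026.25
Import duty = 68026.25 × 11% = 7482.89
Buyer bears (B): 619.68 + 79.59 + 2136.04 = 2835.31
Landed cost (B) = invoice 68026.25 + 2835.31 + duty 7482.89 = 78344.45
Difference = |83486.78 − 78344.45| = 5142.33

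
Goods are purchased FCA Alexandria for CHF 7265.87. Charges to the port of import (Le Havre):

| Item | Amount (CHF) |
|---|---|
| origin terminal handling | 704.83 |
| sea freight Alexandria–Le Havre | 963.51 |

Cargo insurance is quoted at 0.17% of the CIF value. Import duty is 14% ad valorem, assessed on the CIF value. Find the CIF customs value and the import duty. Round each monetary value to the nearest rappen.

Let C be the CIF value. C = FCA price + pre-shipment costs + freight + 0.17% × C
C − 0.17% × C = 7265.87 + 704.83 + 963.51
0.9983 × C = 8934.21
C = 8934.21 / 0.9983 = 8949.42
Insurance premium = 0.17% × 8949.42 = 15.21
Import duty = 8949.42 × 14% = 1252.92

CIF value: CHF 8949.42; import duty: CHF 1252.92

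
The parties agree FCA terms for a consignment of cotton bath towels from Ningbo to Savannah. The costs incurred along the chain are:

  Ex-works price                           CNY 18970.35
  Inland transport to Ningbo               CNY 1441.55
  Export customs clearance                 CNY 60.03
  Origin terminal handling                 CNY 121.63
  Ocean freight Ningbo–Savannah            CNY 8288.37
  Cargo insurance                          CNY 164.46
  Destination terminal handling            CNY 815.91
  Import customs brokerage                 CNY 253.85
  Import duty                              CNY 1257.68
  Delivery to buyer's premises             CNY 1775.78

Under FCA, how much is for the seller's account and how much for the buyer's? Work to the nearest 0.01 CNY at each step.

FCA: the seller delivers export-cleared goods to the carrier; the buyer bears costs from that point.
Seller's account: goods 18970.35 + inland to port 1441.55 + export clearance 60.03 = 20471.93
Buyer's account: origin terminal 121.63 + freight 8288.37 + insurance 164.46 + destination terminal 815.91 + brokerage 253.85 + duty 1257.68 + delivery 1775.78 = 12677.68

Seller: CNY 20471.93; buyer: CNY 12677.68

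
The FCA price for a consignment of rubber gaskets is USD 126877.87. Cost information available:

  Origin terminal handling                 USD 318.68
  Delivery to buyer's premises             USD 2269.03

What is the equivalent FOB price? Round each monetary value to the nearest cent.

Not relevant to the conversion: delivery — on the buyer under both terms; not part of either seller's price.
From FCA to FOB, the seller additionally bears: origin terminal.
FOB price = 126877.87 + 318.68 = 127196.55

FOB price: USD 127196.55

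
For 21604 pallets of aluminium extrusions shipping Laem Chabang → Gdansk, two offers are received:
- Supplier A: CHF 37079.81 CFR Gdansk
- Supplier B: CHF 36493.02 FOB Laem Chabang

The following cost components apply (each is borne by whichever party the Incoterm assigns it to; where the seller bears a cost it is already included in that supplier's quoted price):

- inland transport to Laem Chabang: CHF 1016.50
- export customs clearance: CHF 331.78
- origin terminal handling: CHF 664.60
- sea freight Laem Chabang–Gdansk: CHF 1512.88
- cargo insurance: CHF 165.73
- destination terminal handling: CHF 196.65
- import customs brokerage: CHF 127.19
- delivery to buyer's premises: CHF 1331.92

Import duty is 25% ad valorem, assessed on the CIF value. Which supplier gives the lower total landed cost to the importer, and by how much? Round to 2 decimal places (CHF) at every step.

Supplier A is cheaper by CHF 1157.61

Supplier A (CFR):
CIF value = CFR price + insurance = 37079.81 + 165.73 = 37245.54
Import duty = 37245.54 × 25% = 9311.39
Buyer bears (A): 165.73 + 196.65 + 127.19 + 1331.92 = 1821.49
Landed cost (A) = invoice 37079.81 + 1821.49 + duty 9311.39 = 48212.69
Supplier B (FOB):
CIF value = FOB price + freight + insurance = 36493.02 + 1512.88 + 165.73 = 38171.63
Import duty = 38171.63 × 25% = 9542.91
Buyer bears (B): 1512.88 + 165.73 + 196.65 + 127.19 + 1331.92 = 3334.37
Landed cost (B) = invoice 36493.02 + 3334.37 + duty 9542.91 = 49370.30
Difference = |48212.69 − 49370.30| = 1157.61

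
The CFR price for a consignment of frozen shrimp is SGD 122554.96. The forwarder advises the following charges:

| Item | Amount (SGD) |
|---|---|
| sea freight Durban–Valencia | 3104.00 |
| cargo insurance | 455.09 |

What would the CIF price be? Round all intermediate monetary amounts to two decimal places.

Not relevant to the conversion: freight — on the seller under both CFR and CIF; already in the CFR price and stays in the CIF price.
From CFR to CIF, the seller additionally bears: insurance.
CIF price = 122554.96 + 455.09 = 123010.05

CIF price: SGD 123010.05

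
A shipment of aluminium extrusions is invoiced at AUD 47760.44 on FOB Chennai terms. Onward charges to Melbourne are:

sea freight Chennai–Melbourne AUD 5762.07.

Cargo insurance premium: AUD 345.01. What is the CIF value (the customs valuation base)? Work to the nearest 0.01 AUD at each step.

CIF value: AUD 53867.52

CIF = FOB price + freight + insurance
CIF = 47760.44 + 5762.07 + 345.01 = 53867.52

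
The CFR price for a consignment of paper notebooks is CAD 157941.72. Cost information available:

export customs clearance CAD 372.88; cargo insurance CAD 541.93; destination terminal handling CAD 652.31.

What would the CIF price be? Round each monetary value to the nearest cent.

Not relevant to the conversion: export clearance — on the seller under both CFR and CIF; already in the CFR price and stays in the CIF price. destination terminal — on the buyer under both terms; not part of either seller's price.
From CFR to CIF, the seller additionally bears: insurance.
CIF price = 157941.72 + 541.93 = 158483.65

CIF price: CAD 158483.65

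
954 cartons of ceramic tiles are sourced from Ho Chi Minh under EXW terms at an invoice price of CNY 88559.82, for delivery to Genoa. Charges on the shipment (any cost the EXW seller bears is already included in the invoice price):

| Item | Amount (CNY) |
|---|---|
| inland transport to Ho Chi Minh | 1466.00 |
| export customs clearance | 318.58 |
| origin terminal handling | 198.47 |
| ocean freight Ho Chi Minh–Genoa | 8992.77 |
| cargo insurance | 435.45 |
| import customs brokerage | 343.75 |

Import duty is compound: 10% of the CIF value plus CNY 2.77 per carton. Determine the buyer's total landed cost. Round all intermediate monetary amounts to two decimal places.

EXW: the seller makes goods available at their premises; the buyer bears all onward costs.
CIF value = EXW price + inland to port + export clearance + origin terminal + freight + insurance = 88559.82 + 1466.00 + 318.58 + 198.47 + 8992.77 + 435.45 = 99971.09
Ad valorem component: 99971.09 × 10% = 9997.11
Specific component: 954 × 2.77 = 2642.58
Import duty = 9997.11 + 2642.58 = 12639.69
Buyer bears: inland to port 1466.00 + export clearance 318.58 + origin terminal 198.47 + freight 8992.77 + insurance 435.45 + brokerage 343.75 + duty 12639.69 = 24394.71
Landed cost = invoice 88559.82 + 24394.71 = 112954.53

Total landed cost: CNY 112954.53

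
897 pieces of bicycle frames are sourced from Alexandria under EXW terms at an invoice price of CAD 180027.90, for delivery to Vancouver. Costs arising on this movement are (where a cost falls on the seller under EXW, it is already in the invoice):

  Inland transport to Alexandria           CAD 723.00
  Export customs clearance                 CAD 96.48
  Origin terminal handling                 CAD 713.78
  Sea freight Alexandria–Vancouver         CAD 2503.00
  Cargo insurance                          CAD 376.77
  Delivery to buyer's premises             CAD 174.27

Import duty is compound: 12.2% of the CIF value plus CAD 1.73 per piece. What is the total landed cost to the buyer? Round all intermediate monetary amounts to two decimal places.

EXW: the seller makes goods available at their premises; the buyer bears all onward costs.
CIF value = EXW price + inland to port + export clearance + origin terminal + freight + insurance = 180027.90 + 723.00 + 96.48 + 713.78 + 2503.00 + 376.77 = 184440.93
Ad valorem component: 184440.93 × 12.2% = 22501.79
Specific component: 897 × 1.73 = 1551.81
Import duty = 22501.79 + 1551.81 = 24053.60
Buyer bears: inland to port 723.00 + export clearance 96.48 + origin terminal 713.78 + freight 2503.00 + insurance 376.77 + delivery 174.27 + duty 24053.60 = 28640.90
Landed cost = invoice 180027.90 + 28640.90 = 208668.80

Total landed cost: CAD 208668.80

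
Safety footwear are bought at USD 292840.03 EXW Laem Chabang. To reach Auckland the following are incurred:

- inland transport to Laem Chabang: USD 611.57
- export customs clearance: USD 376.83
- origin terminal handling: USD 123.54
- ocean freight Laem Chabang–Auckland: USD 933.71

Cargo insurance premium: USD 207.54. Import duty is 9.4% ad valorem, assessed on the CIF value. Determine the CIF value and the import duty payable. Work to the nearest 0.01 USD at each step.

CIF = EXW price + pre-shipment costs + freight + insurance
CIF = 292840.03 + 611.57 + 376.83 + 123.54 + 933.71 + 207.54 = 295093.22
Import duty = 295093.22 × 9.4% = 27738.76

CIF value: USD 295093.22; import duty: USD 27738.76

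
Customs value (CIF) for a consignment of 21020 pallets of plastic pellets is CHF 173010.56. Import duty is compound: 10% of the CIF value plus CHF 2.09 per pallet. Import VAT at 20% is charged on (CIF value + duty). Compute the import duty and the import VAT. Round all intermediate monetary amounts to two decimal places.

Import duty: CHF 61232.86; import VAT: CHF 46848.68

Ad valorem component: 173010.56 × 10% = 17301.06
Specific component: 21020 × 2.09 = 43931.80
Import duty = 17301.06 + 43931.80 = 61232.86
VAT base = CIF + duty = 173010.56 + 61232.86 = 234243.42
Import VAT = 234243.42 × 20% = 46848.68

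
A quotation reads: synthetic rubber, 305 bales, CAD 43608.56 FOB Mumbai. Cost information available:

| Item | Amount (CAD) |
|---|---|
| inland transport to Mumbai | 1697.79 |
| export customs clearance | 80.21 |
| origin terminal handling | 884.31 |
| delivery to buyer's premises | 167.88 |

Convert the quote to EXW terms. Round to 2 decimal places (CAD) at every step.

EXW price: CAD 40946.25

Not relevant to the conversion: delivery — on the buyer under both terms; not part of either seller's price.
From FOB to EXW, the seller no longer bears: inland to port, export clearance, origin terminal.
EXW price = 43608.56 − 1697.79 − 80.21 − 884.31 = 40946.25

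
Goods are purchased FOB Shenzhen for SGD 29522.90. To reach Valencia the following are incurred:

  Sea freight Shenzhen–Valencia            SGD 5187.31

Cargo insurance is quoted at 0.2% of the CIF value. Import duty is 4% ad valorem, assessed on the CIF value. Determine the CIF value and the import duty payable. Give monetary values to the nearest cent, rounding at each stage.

Let C be the CIF value. C = FOB price + freight + 0.2% × C
C − 0.2% × C = 29522.90 + 5187.31
0.998 × C = 34710.21
C = 34710.21 / 0.998 = 34779.77
Insurance premium = 0.2% × 34779.77 = 69.56
Import duty = 34779.77 × 4% = 1391.19

CIF value: SGD 34779.77; import duty: SGD 1391.19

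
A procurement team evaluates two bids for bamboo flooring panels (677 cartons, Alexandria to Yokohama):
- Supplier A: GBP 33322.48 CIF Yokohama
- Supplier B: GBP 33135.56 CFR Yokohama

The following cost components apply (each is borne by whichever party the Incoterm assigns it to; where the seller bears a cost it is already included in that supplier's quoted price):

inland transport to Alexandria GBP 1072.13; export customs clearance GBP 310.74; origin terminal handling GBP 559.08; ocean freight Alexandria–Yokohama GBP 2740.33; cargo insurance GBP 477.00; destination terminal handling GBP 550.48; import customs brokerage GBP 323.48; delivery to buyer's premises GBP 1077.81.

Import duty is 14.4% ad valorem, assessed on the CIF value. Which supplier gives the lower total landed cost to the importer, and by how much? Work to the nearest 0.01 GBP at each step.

Supplier A (CIF):
The CIF price already equals the CIF value: 33322.48
Import duty = 33322.48 × 14.4% = 4798.44
Buyer bears (A): 550.48 + 323.48 + 1077.81 = 1951.77
Landed cost (A) = invoice 33322.48 + 1951.77 + duty 4798.44 = 40072.69
Supplier B (CFR):
CIF value = CFR price + insurance = 33135.56 + 477.00 = 33612.56
Import duty = 33612.56 × 14.4% = 4840.21
Buyer bears (B): 477.00 + 550.48 + 323.48 + 1077.81 = 2428.77
Landed cost (B) = invoice 33135.56 + 2428.77 + duty 4840.21 = 40404.54
Difference = |40072.69 − 40404.54| = 331.85

Supplier A is cheaper by GBP 331.85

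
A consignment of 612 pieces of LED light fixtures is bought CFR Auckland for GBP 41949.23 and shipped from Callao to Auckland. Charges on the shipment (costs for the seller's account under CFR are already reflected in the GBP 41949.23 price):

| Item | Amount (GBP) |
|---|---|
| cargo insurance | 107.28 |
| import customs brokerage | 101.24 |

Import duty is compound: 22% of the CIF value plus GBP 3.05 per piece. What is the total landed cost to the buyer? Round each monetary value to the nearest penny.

Total landed cost: GBP 53276.78

CFR: the seller pays costs through ocean freight to the destination port, but not insurance.
CIF value = CFR price + insurance = 41949.23 + 107.28 = 42056.51
Ad valorem component: 42056.51 × 22% = 9252.43
Specific component: 612 × 3.05 = 1866.60
Import duty = 9252.43 + 1866.60 = 11119.03
Buyer bears: insurance 107.28 + brokerage 101.24 + duty 11119.03 = 11327.55
Landed cost = invoice 41949.23 + 11327.55 = 53276.78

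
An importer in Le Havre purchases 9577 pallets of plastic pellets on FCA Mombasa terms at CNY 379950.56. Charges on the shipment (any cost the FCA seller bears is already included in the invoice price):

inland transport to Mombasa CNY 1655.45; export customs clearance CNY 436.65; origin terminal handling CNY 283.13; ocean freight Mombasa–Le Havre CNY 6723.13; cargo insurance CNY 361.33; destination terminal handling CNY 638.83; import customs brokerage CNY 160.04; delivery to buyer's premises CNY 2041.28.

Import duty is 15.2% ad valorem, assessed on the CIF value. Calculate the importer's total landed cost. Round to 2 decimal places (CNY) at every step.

FCA: the seller delivers export-cleared goods to the carrier; the buyer bears costs from that point.
Already in the invoice (seller's account under FCA): inland to port, export clearance — exclude.
CIF value = FCA price + origin terminal + freight + insurance = 379950.56 + 283.13 + 6723.13 + 361.33 = 387318.15
Import duty = 387318.15 × 15.2% = 58872.36
Buyer bears: origin terminal 283.13 + freight 6723.13 + insurance 361.33 + destination terminal 638.83 + brokerage 160.04 + delivery 2041.28 + duty 58872.36 = 69080.10
Landed cost = invoice 379950.56 + 69080.10 = 449030.66

Total landed cost: CNY 449030.66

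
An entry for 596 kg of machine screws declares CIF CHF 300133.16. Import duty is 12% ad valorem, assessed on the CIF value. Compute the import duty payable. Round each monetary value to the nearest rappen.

Import duty = 300133.16 × 12% = 36015.98

Import duty: CHF 36015.98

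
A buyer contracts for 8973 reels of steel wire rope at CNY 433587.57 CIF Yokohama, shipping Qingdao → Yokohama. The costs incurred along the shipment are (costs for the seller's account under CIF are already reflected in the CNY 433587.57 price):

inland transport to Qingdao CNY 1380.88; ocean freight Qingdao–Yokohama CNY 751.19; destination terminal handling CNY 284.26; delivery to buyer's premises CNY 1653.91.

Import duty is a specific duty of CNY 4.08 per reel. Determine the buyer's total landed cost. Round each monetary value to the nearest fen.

CIF: the seller pays costs through ocean freight and marine insurance to the destination port.
Already in the invoice (seller's account under CIF): inland to port, freight — exclude.
The CIF price already equals the CIF value: 433587.57
Import duty = 8973 × 4.08 = 36609.84
Buyer bears: destination terminal 284.26 + delivery 1653.91 + duty 36609.84 = 38548.01
Landed cost = invoice 433587.57 + 38548.01 = 472135.58

Total landed cost: CNY 472135.58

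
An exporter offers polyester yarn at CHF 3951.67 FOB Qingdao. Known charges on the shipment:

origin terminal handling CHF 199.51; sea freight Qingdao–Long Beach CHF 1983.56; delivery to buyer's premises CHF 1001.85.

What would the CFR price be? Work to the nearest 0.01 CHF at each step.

CFR price: CHF 5935.23

Not relevant to the conversion: origin terminal — on the seller under both FOB and CFR; already in the FOB price and stays in the CFR price. delivery — on the buyer under both terms; not part of either seller's price.
From FOB to CFR, the seller additionally bears: freight.
CFR price = 3951.67 + 1983.56 = 5935.23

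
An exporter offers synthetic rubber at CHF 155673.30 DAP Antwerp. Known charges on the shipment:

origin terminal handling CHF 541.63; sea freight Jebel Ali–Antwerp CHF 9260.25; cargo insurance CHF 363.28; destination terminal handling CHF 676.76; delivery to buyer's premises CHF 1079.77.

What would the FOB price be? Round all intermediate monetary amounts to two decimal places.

FOB price: CHF 144293.24

Not relevant to the conversion: origin terminal — on the seller under both DAP and FOB; already in the DAP price and stays in the FOB price.
From DAP to FOB, the seller no longer bears: freight, insurance, destination terminal, delivery.
FOB price = 155673.30 − 9260.25 − 363.28 − 676.76 − 1079.77 = 144293.24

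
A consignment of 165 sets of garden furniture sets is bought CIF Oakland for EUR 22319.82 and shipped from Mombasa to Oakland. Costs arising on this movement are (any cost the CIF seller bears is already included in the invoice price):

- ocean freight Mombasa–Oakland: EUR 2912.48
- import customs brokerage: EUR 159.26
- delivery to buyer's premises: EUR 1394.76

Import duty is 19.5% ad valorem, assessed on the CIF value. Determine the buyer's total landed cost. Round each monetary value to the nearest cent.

CIF: the seller pays costs through ocean freight and marine insurance to the destination port.
Already in the invoice (seller's account under CIF): freight — exclude.
The CIF price already equals the CIF value: 22319.82
Import duty = 22319.82 × 19.5% = 4352.36
Buyer bears: brokerage 159.26 + delivery 1394.76 + duty 4352.36 = 5906.38
Landed cost = invoice 22319.82 + 5906.38 = 28226.20

Total landed cost: EUR 28226.20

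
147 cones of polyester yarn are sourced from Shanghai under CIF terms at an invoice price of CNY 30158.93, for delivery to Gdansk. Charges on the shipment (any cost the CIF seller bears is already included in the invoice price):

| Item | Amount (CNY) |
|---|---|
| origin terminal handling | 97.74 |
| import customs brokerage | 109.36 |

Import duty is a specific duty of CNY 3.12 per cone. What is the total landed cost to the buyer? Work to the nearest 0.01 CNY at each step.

CIF: the seller pays costs through ocean freight and marine insurance to the destination port.
Already in the invoice (seller's account under CIF): origin terminal — exclude.
The CIF price already equals the CIF value: 30158.93
Import duty = 147 × 3.12 = 458.64
Buyer bears: brokerage 109.36 + duty 458.64 = 568.00
Landed cost = invoice 30158.93 + 568.00 = 30726.93

Total landed cost: CNY 30726.93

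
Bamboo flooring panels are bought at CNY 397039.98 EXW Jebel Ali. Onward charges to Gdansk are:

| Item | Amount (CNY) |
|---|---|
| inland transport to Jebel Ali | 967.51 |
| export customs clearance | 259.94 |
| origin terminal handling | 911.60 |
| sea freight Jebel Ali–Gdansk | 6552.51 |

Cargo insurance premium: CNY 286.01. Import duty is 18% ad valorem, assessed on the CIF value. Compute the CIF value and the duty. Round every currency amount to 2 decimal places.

CIF value: CNY 406017.55; import duty: CNY 73083.16

CIF = EXW price + pre-shipment costs + freight + insurance
CIF = 397039.98 + 967.51 + 259.94 + 911.60 + 6552.51 + 286.01 = 406017.55
Import duty = 406017.55 × 18% = 73083.16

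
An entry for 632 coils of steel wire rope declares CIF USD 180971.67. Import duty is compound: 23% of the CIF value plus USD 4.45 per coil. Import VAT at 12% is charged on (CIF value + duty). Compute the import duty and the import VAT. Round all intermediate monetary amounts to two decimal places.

Import duty: USD 44435.88; import VAT: USD 27048.91

Ad valorem component: 180971.67 × 23% = 41623.48
Specific component: 632 × 4.45 = 2812.40
Import duty = 41623.48 + 2812.40 = 44435.88
VAT base = CIF + duty = 180971.67 + 44435.88 = 225407.55
Import VAT = 225407.55 × 12% = 27048.91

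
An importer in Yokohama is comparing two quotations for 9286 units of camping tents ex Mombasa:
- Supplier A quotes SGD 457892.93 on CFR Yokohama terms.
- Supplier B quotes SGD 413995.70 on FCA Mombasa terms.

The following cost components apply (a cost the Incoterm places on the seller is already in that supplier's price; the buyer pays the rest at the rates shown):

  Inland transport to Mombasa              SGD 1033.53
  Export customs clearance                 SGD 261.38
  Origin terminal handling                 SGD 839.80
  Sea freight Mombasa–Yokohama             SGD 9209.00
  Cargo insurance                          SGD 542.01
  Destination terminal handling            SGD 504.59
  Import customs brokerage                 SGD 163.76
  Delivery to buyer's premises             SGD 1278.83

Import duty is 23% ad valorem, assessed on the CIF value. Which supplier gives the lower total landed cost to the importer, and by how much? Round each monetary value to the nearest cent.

Supplier A (CFR):
CIF value = CFR price + insurance = 457892.93 + 542.01 = 458434.94
Import duty = 458434.94 × 23% = 105440.04
Buyer bears (A): 542.01 + 504.59 + 163.76 + 1278.83 = 2489.19
Landed cost (A) = invoice 457892.93 + 2489.19 + duty 105440.04 = 565822.16
Supplier B (FCA):
CIF value = FCA price + origin terminal + freight + insurance = 413995.70 + 839.80 + 9209.00 + 542.01 = 424586.51
Import duty = 424586.51 × 23% = 97654.90
Buyer bears (B): 839.80 + 9209.00 + 542.01 + 504.59 + 163.76 + 1278.83 = 12537.99
Landed cost (B) = invoice 413995.70 + 12537.99 + duty 97654.90 = 524188.59
Difference = |565822.16 − 524188.59| = 41633.57

Supplier B is cheaper by SGD 41633.57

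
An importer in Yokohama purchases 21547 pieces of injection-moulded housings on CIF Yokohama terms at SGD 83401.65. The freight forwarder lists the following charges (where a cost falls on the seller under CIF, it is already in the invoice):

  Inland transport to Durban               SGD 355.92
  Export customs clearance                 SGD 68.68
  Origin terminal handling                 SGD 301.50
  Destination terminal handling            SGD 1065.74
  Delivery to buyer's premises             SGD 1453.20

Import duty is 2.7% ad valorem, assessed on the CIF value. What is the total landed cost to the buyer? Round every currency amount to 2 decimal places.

CIF: the seller pays costs through ocean freight and marine insurance to the destination port.
Already in the invoice (seller's account under CIF): inland to port, export clearance, origin terminal — exclude.
The CIF price already equals the CIF value: 83401.65
Import duty = 83401.65 × 2.7% = 2251.84
Buyer bears: destination terminal 1065.74 + delivery 1453.20 + duty 2251.84 = 4770.78
Landed cost = invoice 83401.65 + 4770.78 = 88172.43

Total landed cost: SGD 88172.43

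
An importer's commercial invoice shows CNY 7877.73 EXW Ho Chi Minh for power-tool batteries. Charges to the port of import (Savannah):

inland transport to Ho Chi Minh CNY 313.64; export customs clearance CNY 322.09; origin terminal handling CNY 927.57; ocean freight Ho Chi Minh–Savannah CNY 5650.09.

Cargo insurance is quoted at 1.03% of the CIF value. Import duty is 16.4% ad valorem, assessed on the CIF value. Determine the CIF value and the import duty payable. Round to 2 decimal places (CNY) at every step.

Let C be the CIF value. C = EXW price + pre-shipment costs + freight + 1.03% × C
C − 1.03% × C = 7877.73 + 313.64 + 322.09 + 927.57 + 5650.09
0.9897 × C = 15091.12
C = 15091.12 / 0.9897 = 15248.18
Insurance premium = 1.03% × 15248.18 = 157.06
Import duty = 15248.18 × 16.4% = 2500.70

CIF value: CNY 15248.18; import duty: CNY 2500.70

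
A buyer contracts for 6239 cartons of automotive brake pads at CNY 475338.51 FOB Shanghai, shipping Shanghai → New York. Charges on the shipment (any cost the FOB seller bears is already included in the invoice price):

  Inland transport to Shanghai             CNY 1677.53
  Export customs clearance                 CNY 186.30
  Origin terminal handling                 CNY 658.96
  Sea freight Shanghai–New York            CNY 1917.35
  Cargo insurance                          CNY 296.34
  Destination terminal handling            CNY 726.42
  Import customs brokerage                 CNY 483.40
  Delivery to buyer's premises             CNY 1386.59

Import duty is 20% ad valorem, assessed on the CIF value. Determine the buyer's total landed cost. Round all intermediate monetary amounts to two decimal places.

Total landed cost: CNY 575659.05

FOB: the seller bears costs until goods are on board at the origin port; the buyer bears freight, insurance and all costs thereafter.
Already in the invoice (seller's account under FOB): inland to port, export clearance, origin terminal — exclude.
CIF value = FOB price + freight + insurance = 475338.51 + 1917.35 + 296.34 = 477552.20
Import duty = 477552.20 × 20% = 95510.44
Buyer bears: freight 1917.35 + insurance 296.34 + destination terminal 726.42 + brokerage 483.40 + delivery 1386.59 + duty 95510.44 = 100320.54
Landed cost = invoice 475338.51 + 100320.54 = 575659.05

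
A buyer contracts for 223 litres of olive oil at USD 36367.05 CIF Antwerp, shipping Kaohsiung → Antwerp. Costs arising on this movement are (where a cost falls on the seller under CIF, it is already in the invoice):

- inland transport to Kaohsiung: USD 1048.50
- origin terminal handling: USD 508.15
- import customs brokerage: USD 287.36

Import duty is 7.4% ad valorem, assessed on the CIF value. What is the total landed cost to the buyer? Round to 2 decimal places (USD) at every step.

Total landed cost: USD 39345.57

CIF: the seller pays costs through ocean freight and marine insurance to the destination port.
Already in the invoice (seller's account under CIF): inland to port, origin terminal — exclude.
The CIF price already equals the CIF value: 36367.05
Import duty = 36367.05 × 7.4% = 2691.16
Buyer bears: brokerage 287.36 + duty 2691.16 = 2978.52
Landed cost = invoice 36367.05 + 2978.52 = 39345.57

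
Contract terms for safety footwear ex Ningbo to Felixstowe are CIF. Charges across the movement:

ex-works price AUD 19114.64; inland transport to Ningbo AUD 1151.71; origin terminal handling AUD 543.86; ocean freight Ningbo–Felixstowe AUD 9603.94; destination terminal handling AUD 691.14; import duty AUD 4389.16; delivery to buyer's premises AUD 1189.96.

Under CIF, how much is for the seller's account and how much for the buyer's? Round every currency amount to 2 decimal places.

Seller: AUD 30414.15; buyer: AUD 6270.26

CIF: the seller pays costs through ocean freight and marine insurance to the destination port.
Seller's account: goods 19114.64 + inland to port 1151.71 + origin terminal 543.86 + freight 9603.94 = 30414.15
Buyer's account: destination terminal 691.14 + duty 4389.16 + delivery 1189.96 = 6270.26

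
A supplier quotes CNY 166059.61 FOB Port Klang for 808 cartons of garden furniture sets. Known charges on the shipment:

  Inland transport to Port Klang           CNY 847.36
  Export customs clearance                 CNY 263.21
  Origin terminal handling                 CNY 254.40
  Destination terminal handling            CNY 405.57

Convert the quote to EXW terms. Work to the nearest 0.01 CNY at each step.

Not relevant to the conversion: destination terminal — on the buyer under both terms; not part of either seller's price.
From FOB to EXW, the seller no longer bears: inland to port, export clearance, origin terminal.
EXW price = 166059.61 − 847.36 − 263.21 − 254.40 = 164694.64

EXW price: CNY 164694.64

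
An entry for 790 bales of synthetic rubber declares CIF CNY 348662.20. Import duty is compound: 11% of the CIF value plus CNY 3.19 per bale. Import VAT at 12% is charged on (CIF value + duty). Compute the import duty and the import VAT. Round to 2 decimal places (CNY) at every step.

Ad valorem component: 348662.20 × 11% = 38352.84
Specific component: 790 × 3.19 = 2520.10
Import duty = 38352.84 + 2520.10 = 40872.94
VAT base = CIF + duty = 348662.20 + 40872.94 = 389535.14
Import VAT = 389535.14 × 12% = 46744.22

Import duty: CNY 40872.94; import VAT: CNY 46744.22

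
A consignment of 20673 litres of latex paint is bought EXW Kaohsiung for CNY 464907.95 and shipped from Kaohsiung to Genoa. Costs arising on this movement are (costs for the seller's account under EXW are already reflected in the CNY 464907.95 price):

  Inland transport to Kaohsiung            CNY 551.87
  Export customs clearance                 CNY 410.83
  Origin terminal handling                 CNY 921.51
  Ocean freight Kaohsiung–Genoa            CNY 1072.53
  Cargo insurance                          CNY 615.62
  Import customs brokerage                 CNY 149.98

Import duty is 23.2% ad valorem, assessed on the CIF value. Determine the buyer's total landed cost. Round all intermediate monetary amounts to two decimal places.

EXW: the seller makes goods available at their premises; the buyer bears all onward costs.
CIF value = EXW price + inland to port + export clearance + origin terminal + freight + insurance = 464907.95 + 551.87 + 410.83 + 921.51 + 1072.53 + 615.62 = 468480.31
Import duty = 468480.31 × 23.2% = 108687.43
Buyer bears: inland to port 551.87 + export clearance 410.83 + origin terminal 921.51 + freight 1072.53 + insurance 615.62 + brokerage 149.98 + duty 108687.43 = 112409.77
Landed cost = invoice 464907.95 + 112409.77 = 577317.72

Total landed cost: CNY 577317.72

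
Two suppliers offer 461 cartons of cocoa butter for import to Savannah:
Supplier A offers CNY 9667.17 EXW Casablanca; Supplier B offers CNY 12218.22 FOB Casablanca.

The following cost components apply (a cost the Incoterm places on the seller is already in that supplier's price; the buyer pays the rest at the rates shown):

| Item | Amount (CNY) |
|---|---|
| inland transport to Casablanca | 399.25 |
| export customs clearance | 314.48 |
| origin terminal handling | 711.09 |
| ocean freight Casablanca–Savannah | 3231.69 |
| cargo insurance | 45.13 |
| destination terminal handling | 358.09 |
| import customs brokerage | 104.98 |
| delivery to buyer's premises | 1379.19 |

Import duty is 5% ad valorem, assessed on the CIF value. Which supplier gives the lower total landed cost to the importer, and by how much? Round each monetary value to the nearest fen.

Supplier A is cheaper by CNY 1182.54

Supplier A (EXW):
CIF value = EXW price + inland to port + export clearance + origin terminal + freight + insurance = 9667.17 + 399.25 + 314.48 + 711.09 + 3231.69 + 45.13 = 14368.81
Import duty = 14368.81 × 5% = 718.44
Buyer bears (A): 399.25 + 314.48 + 711.09 + 3231.69 + 45.13 + 358.09 + 104.98 + 1379.19 = 6543.90
Landed cost (A) = invoice 9667.17 + 6543.90 + duty 718.44 = 16929.51
Supplier B (FOB):
CIF value = FOB price + freight + insurance = 12218.22 + 3231.69 + 45.13 = 15495.04
Import duty = 15495.04 × 5% = 774.75
Buyer bears (B): 3231.69 + 45.13 + 358.09 + 104.98 + 1379.19 = 5119.08
Landed cost (B) = invoice 12218.22 + 5119.08 + duty 774.75 = 18112.05
Difference = |16929.51 − 18112.05| = 1182.54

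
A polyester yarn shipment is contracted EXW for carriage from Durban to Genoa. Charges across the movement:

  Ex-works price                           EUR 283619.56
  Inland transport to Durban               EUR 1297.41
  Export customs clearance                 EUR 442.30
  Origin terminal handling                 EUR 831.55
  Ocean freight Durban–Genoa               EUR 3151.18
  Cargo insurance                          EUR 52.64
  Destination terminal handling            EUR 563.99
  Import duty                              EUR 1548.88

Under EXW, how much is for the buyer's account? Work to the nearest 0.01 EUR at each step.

EXW: the seller makes goods available at their premises; the buyer bears all onward costs.
Seller's account: goods 283619.56 = 283619.56
Buyer's account: inland to port 1297.41 + export clearance 442.30 + origin terminal 831.55 + freight 3151.18 + insurance 52.64 + destination terminal 563.99 + duty 1548.88 = 7887.95

Buyer's account: EUR 7887.95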